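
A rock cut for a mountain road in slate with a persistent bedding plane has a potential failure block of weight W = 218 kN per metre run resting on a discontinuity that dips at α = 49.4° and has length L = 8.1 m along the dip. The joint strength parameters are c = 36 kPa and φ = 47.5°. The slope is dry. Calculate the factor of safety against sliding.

FS = 2.70

Resolving the block weight along and normal to the plane and applying the Mohr–Coulomb strength on the joint:
N' = W cosα = 218·cos49.4° = 141.9 kN/m
Driving force T = W sinα = 218·sin49.4° = 165.5 kN/m
Resisting force R = c·L + N'·tanφ = 36·8.1 + 141.9·tan47.5° = 291.6 + 154.8 = 446.4 kN/m
FS = R / T = 446.4 / 165.5 = 2.697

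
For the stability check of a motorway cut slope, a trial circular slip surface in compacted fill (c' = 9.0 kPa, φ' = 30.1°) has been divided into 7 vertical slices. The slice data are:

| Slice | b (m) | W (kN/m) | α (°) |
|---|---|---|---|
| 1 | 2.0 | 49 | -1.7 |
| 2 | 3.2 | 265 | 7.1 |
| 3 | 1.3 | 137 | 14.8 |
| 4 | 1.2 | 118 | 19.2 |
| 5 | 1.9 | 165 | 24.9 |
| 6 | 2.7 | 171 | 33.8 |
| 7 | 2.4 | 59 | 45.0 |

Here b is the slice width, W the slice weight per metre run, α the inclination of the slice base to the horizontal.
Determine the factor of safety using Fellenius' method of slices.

FS = 2.13

Ordinary method of slices: FS = Σ[c'·Δl_i + (W_i cosα_i)·tanφ'] / Σ W_i sinα_i, with Δl_i = b_i / cosα_i.
Slice 1: Δl = 2.0/cos(-1.7°) = 2.001 m; N'_1 = 49·cos(-1.7°) = 49.0; c'Δl = 18.01; W sinα = -1.5
Slice 2: Δl = 3.2/cos7.1° = 3.225 m; N'_2 = 265·cos7.1° = 263.0; c'Δl = 29.02; W sinα = 32.8
Slice 3: Δl = 1.3/cos14.8° = 1.345 m; N'_3 = 137·cos14.8° = 132.5; c'Δl = 12.10; W sinα = 35.0
Slice 4: Δl = 1.2/cos19.2° = 1.271 m; N'_4 = 118·cos19.2° = 111.4; c'Δl = 11.44; W sinα = 38.8
Slice 5: Δl = 1.9/cos24.9° = 2.095 m; N'_5 = 165·cos24.9° = 149.7; c'Δl = 18.85; W sinα = 69.5
Slice 6: Δl = 2.7/cos33.8° = 3.249 m; N'_6 = 171·cos33.8° = 142.1; c'Δl = 29.24; W sinα = 95.1
Slice 7: Δl = 2.4/cos45.0° = 3.394 m; N'_7 = 59·cos45.0° = 41.7; c'Δl = 30.55; W sinα = 41.7
Σc'Δl = 149.2 kN/m; ΣN' = 889.3 kN/m; ΣW sinα = 311.4 kN/m
Resisting = 149.2 + 889.3·tan30.1° = 149.2 + 515.5 = 664.7 kN/m
FS = 664.7 / 311.4 = 2.135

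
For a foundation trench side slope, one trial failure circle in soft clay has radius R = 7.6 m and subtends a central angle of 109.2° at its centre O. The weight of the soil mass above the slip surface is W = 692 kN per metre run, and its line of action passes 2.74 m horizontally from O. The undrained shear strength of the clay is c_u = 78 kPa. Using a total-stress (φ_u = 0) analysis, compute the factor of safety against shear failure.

Taking moments about the centre O, the resisting moment is provided by the undrained shear strength acting along the arc:
Arc length L_a = R·θ = 7.6·(109.2°·π/180) = 7.6·1.9059 = 14.48 m
M_R = c_u·L_a·R = 78·14.48·7.6 = 8586.6 kN·m/m
M_D = W·d = 692·2.74 = 1896.1 kN·m/m
FS = M_R / M_D = 8586.6 / 1896.1 = 4.529

FS = 4.53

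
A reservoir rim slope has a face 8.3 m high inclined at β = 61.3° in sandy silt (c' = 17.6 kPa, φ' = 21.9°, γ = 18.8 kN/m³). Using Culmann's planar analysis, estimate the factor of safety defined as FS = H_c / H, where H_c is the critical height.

FS = 1.62

H_c = (4c'/γ) · sinβ cosφ' / [1 − cos(β − φ')]
    = (4·17.6/18.8) · sin61.3°·cos21.9° / [1 − cos39.4°]
    = 3.745 · 0.8138 / 0.2273 = 13.41 m
FS = H_c / H = 13.41 / 8.3 = 1.616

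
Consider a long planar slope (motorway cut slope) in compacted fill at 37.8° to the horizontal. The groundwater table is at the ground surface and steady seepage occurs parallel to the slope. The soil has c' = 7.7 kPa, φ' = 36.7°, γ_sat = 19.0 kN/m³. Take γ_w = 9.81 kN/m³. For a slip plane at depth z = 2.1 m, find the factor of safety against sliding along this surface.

FS = 0.86

With seepage parallel to the slope and the water table at the surface, the effective normal stress on the slip plane uses the buoyant unit weight γ' = γ_sat − γ_w while the driving shear stress uses γ_sat:
FS = [c' + γ' z cos²β tanφ'] / [γ_sat z sinβ cosβ]
γ' = 19.0 − 9.81 = 9.19 kN/m³
Numerator = 7.7 + 9.19·2.1·cos²37.8°·tan36.7° = 7.7 + 9.19·2.1·0.6243·0.7454 = 16.681 kPa
Denominator = 19.0·2.1·sin37.8°·cos37.8° = 19.0·2.1·0.6129·0.7902 = 19.323 kPa
FS = 16.681 / 19.323 = 0.863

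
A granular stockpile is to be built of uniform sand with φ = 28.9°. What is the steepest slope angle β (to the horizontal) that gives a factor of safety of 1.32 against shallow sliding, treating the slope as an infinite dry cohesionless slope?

For an infinite dry cohesionless slope FS = tanφ/tanβ, so tanβ = tanφ / FS.
tanβ = tan28.9° / 1.32 = 0.5520 / 1.32 = 0.4182
β = arctan(0.4182) = 22.69°

β = 22.7°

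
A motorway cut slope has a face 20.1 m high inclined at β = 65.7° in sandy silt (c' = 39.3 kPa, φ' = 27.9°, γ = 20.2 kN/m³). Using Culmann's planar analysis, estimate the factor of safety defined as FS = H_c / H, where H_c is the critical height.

H_c = (4c'/γ) · sinβ cosφ' / [1 − cos(β − φ')]
    = (4·39.3/20.2) · sin65.7°·cos27.9° / [1 − cos37.8°]
    = 7.782 · 0.8055 / 0.2098 = 29.87 m
FS = H_c / H = 29.87 / 20.1 = 1.486

FS = 1.49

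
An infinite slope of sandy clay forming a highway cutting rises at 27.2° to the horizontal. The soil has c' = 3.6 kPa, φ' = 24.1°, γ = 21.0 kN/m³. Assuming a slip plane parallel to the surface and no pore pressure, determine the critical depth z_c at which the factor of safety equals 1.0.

Setting FS = 1.00 in FS = [c' + γz cos²β tanφ'] / [γz sinβ cosβ] and solving for z:
z = c' / [γ cosβ (FS·sinβ − cosβ·tanφ')]
  = 3.6 / [21.0·cos27.2°·(1.00·sin27.2° − cos27.2°·tan24.1°)]
  = 3.6 / [21.0·0.8894·(1.00·0.4571 − 0.8894·0.4473)]
  = 3.6 / 1.1065 = 3.253 m

z_c = 3.25 m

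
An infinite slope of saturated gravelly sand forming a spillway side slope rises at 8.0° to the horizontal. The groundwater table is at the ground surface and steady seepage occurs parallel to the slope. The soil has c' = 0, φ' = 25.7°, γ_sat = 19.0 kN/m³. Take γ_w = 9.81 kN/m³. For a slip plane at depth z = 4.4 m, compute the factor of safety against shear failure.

With seepage parallel to the slope and the water table at the surface, the effective normal stress on the slip plane uses the buoyant unit weight γ' = γ_sat − γ_w while the driving shear stress uses γ_sat:
FS = [c' + γ' z cos²β tanφ'] / [γ_sat z sinβ cosβ]
(For c' = 0 this reduces to FS = (γ'/γ_sat)·tanφ'/tanβ.)
γ' = 19.0 − 9.81 = 9.19 kN/m³
Numerator = 0.0 + 9.19·4.4·cos²8.0°·tan25.7° = 0.0 + 9.19·4.4·0.9806·0.4813 = 19.084 kPa
Denominator = 19.0·4.4·sin8.0°·cos8.0° = 19.0·4.4·0.1392·0.9903 = 11.522 kPa
FS = 19.084 / 11.522 = 1.656

FS = 1.66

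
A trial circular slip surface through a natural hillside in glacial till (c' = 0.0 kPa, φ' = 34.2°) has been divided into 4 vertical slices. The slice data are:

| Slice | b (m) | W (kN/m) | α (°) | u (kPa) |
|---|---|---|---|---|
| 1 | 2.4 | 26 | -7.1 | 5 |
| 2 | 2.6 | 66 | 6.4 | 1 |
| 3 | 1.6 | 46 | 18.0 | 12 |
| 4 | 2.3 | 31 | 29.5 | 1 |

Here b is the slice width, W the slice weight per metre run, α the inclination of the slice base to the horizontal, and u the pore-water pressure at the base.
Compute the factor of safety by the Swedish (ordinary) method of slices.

Ordinary method of slices: FS = Σ[c'·Δl_i + (W_i cosα_i − u_i·Δl_i)·tanφ'] / Σ W_i sinα_i, with Δl_i = b_i / cosα_i.
Slice 1: Δl = 2.4/cos(-7.1°) = 2.419 m; N'_1 = 26·cos(-7.1°) − 5·2.419 = 13.7; c'Δl = 0.00; W sinα = -3.2
Slice 2: Δl = 2.6/cos6.4° = 2.616 m; N'_2 = 66·cos6.4° − 1·2.616 = 63.0; c'Δl = 0.00; W sinα = 7.4
Slice 3: Δl = 1.6/cos18.0° = 1.682 m; N'_3 = 46·cos18.0° − 12·1.682 = 23.6; c'Δl = 0.00; W sinα = 14.2
Slice 4: Δl = 2.3/cos29.5° = 2.643 m; N'_4 = 31·cos29.5° − 1·2.643 = 24.3; c'Δl = 0.00; W sinα = 15.3
Σc'Δl = 0.0 kN/m; ΣN' = 124.6 kN/m; ΣW sinα = 33.6 kN/m
Resisting = 0.0 + 124.6·tan34.2° = 0.0 + 84.7 = 84.7 kN/m
FS = 84.7 / 33.6 = 2.518

FS = 2.52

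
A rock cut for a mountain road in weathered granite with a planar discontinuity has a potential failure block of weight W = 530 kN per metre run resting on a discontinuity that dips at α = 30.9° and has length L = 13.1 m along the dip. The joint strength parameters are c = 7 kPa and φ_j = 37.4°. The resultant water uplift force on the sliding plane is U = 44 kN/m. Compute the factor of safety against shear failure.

Resolving the block weight along and normal to the plane and applying the Mohr–Coulomb strength on the joint:
N' = W cosα − U = 530·cos30.9° − 44 = 410.8 kN/m
Driving force T = W sinα = 530·sin30.9° = 272.2 kN/m
Resisting force R = c·L + N'·tanφ_j = 7·13.1 + 410.8·tan37.4° = 91.7 + 314.1 = 405.8 kN/m
FS = R / T = 405.8 / 272.2 = 1.491

FS = 1.49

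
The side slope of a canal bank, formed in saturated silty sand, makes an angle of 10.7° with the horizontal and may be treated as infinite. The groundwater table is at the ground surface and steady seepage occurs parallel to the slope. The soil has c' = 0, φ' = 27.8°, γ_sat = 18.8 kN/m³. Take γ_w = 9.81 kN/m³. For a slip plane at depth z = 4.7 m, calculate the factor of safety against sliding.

FS = 1.33

With seepage parallel to the slope and the water table at the surface, the effective normal stress on the slip plane uses the buoyant unit weight γ' = γ_sat − γ_w while the driving shear stress uses γ_sat:
FS = [c' + γ' z cos²β tanφ'] / [γ_sat z sinβ cosβ]
(For c' = 0 this reduces to FS = (γ'/γ_sat)·tanφ'/tanβ.)
γ' = 18.8 − 9.81 = 8.99 kN/m³
Numerator = 0.0 + 8.99·4.7·cos²10.7°·tan27.8° = 0.0 + 8.99·4.7·0.9655·0.5272 = 21.510 kPa
Denominator = 18.8·4.7·sin10.7°·cos10.7° = 18.8·4.7·0.1857·0.9826 = 16.120 kPa
FS = 21.510 / 16.120 = 1.334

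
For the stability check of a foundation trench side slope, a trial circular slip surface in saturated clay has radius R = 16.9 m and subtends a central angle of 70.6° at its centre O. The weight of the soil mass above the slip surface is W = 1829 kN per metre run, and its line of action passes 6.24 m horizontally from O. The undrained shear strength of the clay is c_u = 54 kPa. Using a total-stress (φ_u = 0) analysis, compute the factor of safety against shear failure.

Taking moments about the centre O, the resisting moment is provided by the undrained shear strength acting along the arc:
Arc length L_a = R·θ = 16.9·(70.6°·π/180) = 16.9·1.2322 = 20.82 m
M_R = c_u·L_a·R = 54·20.82·16.9 = 19004.2 kN·m/m
M_D = W·d = 1829·6.24 = 11413.0 kN·m/m
FS = M_R / M_D = 19004.2 / 11413.0 = 1.665

FS = 1.67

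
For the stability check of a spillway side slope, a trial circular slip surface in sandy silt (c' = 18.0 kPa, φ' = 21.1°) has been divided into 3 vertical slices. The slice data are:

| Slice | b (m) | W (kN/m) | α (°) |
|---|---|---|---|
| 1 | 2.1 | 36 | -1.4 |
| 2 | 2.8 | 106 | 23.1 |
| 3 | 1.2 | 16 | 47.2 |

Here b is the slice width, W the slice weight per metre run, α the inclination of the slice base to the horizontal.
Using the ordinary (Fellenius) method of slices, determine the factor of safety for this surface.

FS = 3.43

Ordinary method of slices: FS = Σ[c'·Δl_i + (W_i cosα_i)·tanφ'] / Σ W_i sinα_i, with Δl_i = b_i / cosα_i.
Slice 1: Δl = 2.1/cos(-1.4°) = 2.101 m; N'_1 = 36·cos(-1.4°) = 36.0; c'Δl = 37.81; W sinα = -0.9
Slice 2: Δl = 2.8/cos23.1° = 3.044 m; N'_2 = 106·cos23.1° = 97.5; c'Δl = 54.79; W sinα = 41.6
Slice 3: Δl = 1.2/cos47.2° = 1.766 m; N'_3 = 16·cos47.2° = 10.9; c'Δl = 31.79; W sinα = 11.7
Σc'Δl = 124.4 kN/m; ΣN' = 144.4 kN/m; ΣW sinα = 52.4 kN/m
Resisting = 124.4 + 144.4·tan21.1° = 124.4 + 55.7 = 180.1 kN/m
FS = 180.1 / 52.4 = 3.434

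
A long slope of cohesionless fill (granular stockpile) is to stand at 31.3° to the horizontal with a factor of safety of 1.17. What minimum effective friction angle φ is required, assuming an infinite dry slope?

φ = 35.4°

FS = tanφ/tanβ ⇒ tanφ = FS · tanβ = 1.17 · tan31.3° = 0.7114
φ = arctan(0.7114) = 35.43°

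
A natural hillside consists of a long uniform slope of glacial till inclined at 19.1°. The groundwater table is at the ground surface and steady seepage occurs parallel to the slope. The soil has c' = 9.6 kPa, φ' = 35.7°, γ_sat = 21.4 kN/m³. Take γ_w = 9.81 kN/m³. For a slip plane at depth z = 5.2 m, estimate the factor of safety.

With seepage parallel to the slope and the water table at the surface, the effective normal stress on the slip plane uses the buoyant unit weight γ' = γ_sat − γ_w while the driving shear stress uses γ_sat:
FS = [c' + γ' z cos²β tanφ'] / [γ_sat z sinβ cosβ]
γ' = 21.4 − 9.81 = 11.59 kN/m³
Numerator = 9.6 + 11.59·5.2·cos²19.1°·tan35.7° = 9.6 + 11.59·5.2·0.8929·0.7186 = 48.270 kPa
Denominator = 21.4·5.2·sin19.1°·cos19.1° = 21.4·5.2·0.3272·0.9449 = 34.408 kPa
FS = 48.270 / 34.408 = 1.403

FS = 1.40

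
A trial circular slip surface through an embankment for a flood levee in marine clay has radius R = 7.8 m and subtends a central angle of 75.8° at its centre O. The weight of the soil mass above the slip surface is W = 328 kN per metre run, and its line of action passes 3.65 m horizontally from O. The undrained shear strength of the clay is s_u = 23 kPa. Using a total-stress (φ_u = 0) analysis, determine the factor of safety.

FS = 1.55

Taking moments about the centre O, the resisting moment is provided by the undrained shear strength acting along the arc:
Arc length L_a = R·θ = 7.8·(75.8°·π/180) = 7.8·1.3230 = 10.32 m
M_R = s_u·L_a·R = 23·10.32·7.8 = 1851.2 kN·m/m
M_D = W·d = 328·3.65 = 1197.2 kN·m/m
FS = M_R / M_D = 1851.2 / 1197.2 = 1.546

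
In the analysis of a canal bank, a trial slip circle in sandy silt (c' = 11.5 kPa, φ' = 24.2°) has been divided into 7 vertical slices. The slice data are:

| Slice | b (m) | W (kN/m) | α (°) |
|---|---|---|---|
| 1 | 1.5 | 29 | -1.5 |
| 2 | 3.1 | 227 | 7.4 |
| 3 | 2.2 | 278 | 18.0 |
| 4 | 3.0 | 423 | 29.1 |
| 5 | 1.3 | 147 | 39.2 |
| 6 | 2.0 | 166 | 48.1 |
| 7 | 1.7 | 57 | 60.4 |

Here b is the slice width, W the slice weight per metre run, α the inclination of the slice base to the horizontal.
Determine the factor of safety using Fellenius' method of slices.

Ordinary method of slices: FS = Σ[c'·Δl_i + (W_i cosα_i)·tanφ'] / Σ W_i sinα_i, with Δl_i = b_i / cosα_i.
Slice 1: Δl = 1.5/cos(-1.5°) = 1.501 m; N'_1 = 29·cos(-1.5°) = 29.0; c'Δl = 17.26; W sinα = -0.8
Slice 2: Δl = 3.1/cos7.4° = 3.126 m; N'_2 = 227·cos7.4° = 225.1; c'Δl = 35.95; W sinα = 29.2
Slice 3: Δl = 2.2/cos18.0° = 2.313 m; N'_3 = 278·cos18.0° = 264.4; c'Δl = 26.60; W sinα = 85.9
Slice 4: Δl = 3.0/cos29.1° = 3.433 m; N'_4 = 423·cos29.1° = 369.6; c'Δl = 39.48; W sinα = 205.7
Slice 5: Δl = 1.3/cos39.2° = 1.678 m; N'_5 = 147·cos39.2° = 113.9; c'Δl = 19.29; W sinα = 92.9
Slice 6: Δl = 2.0/cos48.1° = 2.995 m; N'_6 = 166·cos48.1° = 110.9; c'Δl = 34.44; W sinα = 123.6
Slice 7: Δl = 1.7/cos60.4° = 3.442 m; N'_7 = 57·cos60.4° = 28.2; c'Δl = 39.58; W sinα = 49.6
Σc'Δl = 212.6 kN/m; ΣN' = 1141.0 kN/m; ΣW sinα = 586.1 kN/m
Resisting = 212.6 + 1141.0·tan24.2° = 212.6 + 512.8 = 725.4 kN/m
FS = 725.4 / 586.1 = 1.238

FS = 1.24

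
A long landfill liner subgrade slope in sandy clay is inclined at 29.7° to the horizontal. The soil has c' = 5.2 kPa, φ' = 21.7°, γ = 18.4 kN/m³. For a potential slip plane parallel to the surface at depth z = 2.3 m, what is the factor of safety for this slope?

FS = 0.98

For an infinite slope with a slip plane parallel to the surface (no pore pressure): FS = [c' + γz cos²β tanφ'] / [γz sinβ cosβ].
γz = 18.4·2.3 = 42.32 kN/m²
Numerator = 5.2 + 42.32·cos²29.7°·tan21.7° = 5.2 + 42.32·0.7545·0.3979 = 17.907 kPa
Denominator = 42.32·sin29.7°·cos29.7° = 42.32·0.4955·0.8686 = 18.213 kPa
FS = 17.907 / 18.213 = 0.983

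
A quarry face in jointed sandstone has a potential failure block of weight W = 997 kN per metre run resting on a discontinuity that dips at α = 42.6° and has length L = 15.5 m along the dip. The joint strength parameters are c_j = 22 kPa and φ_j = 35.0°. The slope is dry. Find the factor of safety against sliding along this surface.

Resolving the block weight along and normal to the plane and applying the Mohr–Coulomb strength on the joint:
N' = W cosα = 997·cos42.6° = 733.9 kN/m
Driving force T = W sinα = 997·sin42.6° = 674.8 kN/m
Resisting force R = c_j·L + N'·tanφ_j = 22·15.5 + 733.9·tan35.0° = 341.0 + 513.9 = 854.9 kN/m
FS = R / T = 854.9 / 674.8 = 1.267

FS = 1.27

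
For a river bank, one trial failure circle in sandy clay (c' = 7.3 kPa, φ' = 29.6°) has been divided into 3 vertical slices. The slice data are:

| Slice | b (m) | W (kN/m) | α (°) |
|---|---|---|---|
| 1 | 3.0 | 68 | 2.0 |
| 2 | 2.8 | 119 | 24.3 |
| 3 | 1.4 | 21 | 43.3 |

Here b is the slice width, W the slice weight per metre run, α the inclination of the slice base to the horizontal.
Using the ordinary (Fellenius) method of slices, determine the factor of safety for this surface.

FS = 2.54

Ordinary method of slices: FS = Σ[c'·Δl_i + (W_i cosα_i)·tanφ'] / Σ W_i sinα_i, with Δl_i = b_i / cosα_i.
Slice 1: Δl = 3.0/cos2.0° = 3.002 m; N'_1 = 68·cos2.0° = 68.0; c'Δl = 21.91; W sinα = 2.4
Slice 2: Δl = 2.8/cos24.3° = 3.072 m; N'_2 = 119·cos24.3° = 108.5; c'Δl = 22.43; W sinα = 49.0
Slice 3: Δl = 1.4/cos43.3° = 1.924 m; N'_3 = 21·cos43.3° = 15.3; c'Δl = 14.04; W sinα = 14.4
Σc'Δl = 58.4 kN/m; ΣN' = 191.7 kN/m; ΣW sinα = 65.7 kN/m
Resisting = 58.4 + 191.7·tan29.6° = 58.4 + 108.9 = 167.3 kN/m
FS = 167.3 / 65.7 = 2.544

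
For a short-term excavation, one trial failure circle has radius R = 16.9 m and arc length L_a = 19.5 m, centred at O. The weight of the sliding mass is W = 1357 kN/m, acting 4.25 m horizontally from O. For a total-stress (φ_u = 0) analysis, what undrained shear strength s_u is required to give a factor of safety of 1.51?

FS = s_u·L_a·R / (W·d), so s_u = FS·W·d / (L_a·R).
s_u = 1.51·1357·4.25 / (19.50·16.9) = 8708.5 / 329.55 = 26.43 kPa

s_u = 26.4 kPa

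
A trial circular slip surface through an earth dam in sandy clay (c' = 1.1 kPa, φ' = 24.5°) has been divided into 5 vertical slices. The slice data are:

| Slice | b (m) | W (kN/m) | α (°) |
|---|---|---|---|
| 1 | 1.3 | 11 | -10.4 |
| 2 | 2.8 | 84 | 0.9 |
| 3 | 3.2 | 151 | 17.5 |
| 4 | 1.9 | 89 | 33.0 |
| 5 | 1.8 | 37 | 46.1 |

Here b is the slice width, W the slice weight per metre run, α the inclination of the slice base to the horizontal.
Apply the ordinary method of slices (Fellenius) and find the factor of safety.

FS = 1.40

Ordinary method of slices: FS = Σ[c'·Δl_i + (W_i cosα_i)·tanφ'] / Σ W_i sinα_i, with Δl_i = b_i / cosα_i.
Slice 1: Δl = 1.3/cos(-10.4°) = 1.322 m; N'_1 = 11·cos(-10.4°) = 10.8; c'Δl = 1.45; W sinα = -2.0
Slice 2: Δl = 2.8/cos0.9° = 2.800 m; N'_2 = 84·cos0.9° = 84.0; c'Δl = 3.08; W sinα = 1.3
Slice 3: Δl = 3.2/cos17.5° = 3.355 m; N'_3 = 151·cos17.5° = 144.0; c'Δl = 3.69; W sinα = 45.4
Slice 4: Δl = 1.9/cos33.0° = 2.265 m; N'_4 = 89·cos33.0° = 74.6; c'Δl = 2.49; W sinα = 48.5
Slice 5: Δl = 1.8/cos46.1° = 2.596 m; N'_5 = 37·cos46.1° = 25.7; c'Δl = 2.86; W sinα = 26.7
Σc'Δl = 13.6 kN/m; ΣN' = 339.1 kN/m; ΣW sinα = 119.9 kN/m
Resisting = 13.6 + 339.1·tan24.5° = 13.6 + 154.5 = 168.1 kN/m
FS = 168.1 / 119.9 = 1.402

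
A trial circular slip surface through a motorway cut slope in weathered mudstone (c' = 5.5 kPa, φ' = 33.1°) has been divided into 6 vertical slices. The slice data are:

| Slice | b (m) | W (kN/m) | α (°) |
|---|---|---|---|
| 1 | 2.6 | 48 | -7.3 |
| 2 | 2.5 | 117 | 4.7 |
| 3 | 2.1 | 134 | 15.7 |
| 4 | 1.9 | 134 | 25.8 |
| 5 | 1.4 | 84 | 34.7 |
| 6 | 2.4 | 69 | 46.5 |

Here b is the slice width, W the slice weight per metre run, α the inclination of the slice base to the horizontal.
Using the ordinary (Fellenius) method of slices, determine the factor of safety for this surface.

FS = 2.17

Ordinary method of slices: FS = Σ[c'·Δl_i + (W_i cosα_i)·tanφ'] / Σ W_i sinα_i, with Δl_i = b_i / cosα_i.
Slice 1: Δl = 2.6/cos(-7.3°) = 2.621 m; N'_1 = 48·cos(-7.3°) = 47.6; c'Δl = 14.42; W sinα = -6.1
Slice 2: Δl = 2.5/cos4.7° = 2.508 m; N'_2 = 117·cos4.7° = 116.6; c'Δl = 13.80; W sinα = 9.6
Slice 3: Δl = 2.1/cos15.7° = 2.181 m; N'_3 = 134·cos15.7° = 129.0; c'Δl = 12.00; W sinα = 36.3
Slice 4: Δl = 1.9/cos25.8° = 2.110 m; N'_4 = 134·cos25.8° = 120.6; c'Δl = 11.61; W sinα = 58.3
Slice 5: Δl = 1.4/cos34.7° = 1.703 m; N'_5 = 84·cos34.7° = 69.1; c'Δl = 9.37; W sinα = 47.8
Slice 6: Δl = 2.4/cos46.5° = 3.487 m; N'_6 = 69·cos46.5° = 47.5; c'Δl = 19.18; W sinα = 50.1
Σc'Δl = 80.4 kN/m; ΣN' = 530.4 kN/m; ΣW sinα = 195.9 kN/m
Resisting = 80.4 + 530.4·tan33.1° = 80.4 + 345.8 = 426.1 kN/m
FS = 426.1 / 195.9 = 2.175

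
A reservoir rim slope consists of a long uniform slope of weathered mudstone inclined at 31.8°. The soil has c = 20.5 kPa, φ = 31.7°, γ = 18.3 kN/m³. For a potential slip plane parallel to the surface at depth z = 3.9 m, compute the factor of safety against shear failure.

FS = 1.64

For an infinite slope with a slip plane parallel to the surface (no pore pressure): FS = [c + γz cos²β tanφ] / [γz sinβ cosβ].
γz = 18.3·3.9 = 71.37 kN/m²
Numerator = 20.5 + 71.37·cos²31.8°·tan31.7° = 20.5 + 71.37·0.7223·0.6176 = 52.339 kPa
Denominator = 71.37·sin31.8°·cos31.8° = 71.37·0.5270·0.8499 = 31.963 kPa
FS = 52.339 / 31.963 = 1.637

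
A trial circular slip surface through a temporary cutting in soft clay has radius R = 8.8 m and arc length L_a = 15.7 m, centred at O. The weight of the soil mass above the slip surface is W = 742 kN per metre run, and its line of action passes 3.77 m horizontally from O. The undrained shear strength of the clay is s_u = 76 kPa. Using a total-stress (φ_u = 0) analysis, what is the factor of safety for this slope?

Taking moments about the centre O, the resisting moment is provided by the undrained shear strength acting along the arc:
M_R = s_u·L_a·R = 76·15.70·8.8 = 10500.2 kN·m/m
M_D = W·d = 742·3.77 = 2797.3 kN·m/m
FS = M_R / M_D = 10500.2 / 2797.3 = 3.754

FS = 3.75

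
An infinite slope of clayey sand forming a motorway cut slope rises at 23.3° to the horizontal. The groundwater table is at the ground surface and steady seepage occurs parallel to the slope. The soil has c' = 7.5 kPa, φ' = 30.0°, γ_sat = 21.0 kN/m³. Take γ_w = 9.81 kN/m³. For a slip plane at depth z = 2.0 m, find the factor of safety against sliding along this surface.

With seepage parallel to the slope and the water table at the surface, the effective normal stress on the slip plane uses the buoyant unit weight γ' = γ_sat − γ_w while the driving shear stress uses γ_sat:
FS = [c' + γ' z cos²β tanφ'] / [γ_sat z sinβ cosβ]
γ' = 21.0 − 9.81 = 11.19 kN/m³
Numerator = 7.5 + 11.19·2.0·cos²23.3°·tan30.0° = 7.5 + 11.19·2.0·0.8435·0.5774 = 18.400 kPa
Denominator = 21.0·2.0·sin23.3°·cos23.3° = 21.0·2.0·0.3955·0.9184 = 15.258 kPa
FS = 18.400 / 15.258 = 1.206

FS = 1.21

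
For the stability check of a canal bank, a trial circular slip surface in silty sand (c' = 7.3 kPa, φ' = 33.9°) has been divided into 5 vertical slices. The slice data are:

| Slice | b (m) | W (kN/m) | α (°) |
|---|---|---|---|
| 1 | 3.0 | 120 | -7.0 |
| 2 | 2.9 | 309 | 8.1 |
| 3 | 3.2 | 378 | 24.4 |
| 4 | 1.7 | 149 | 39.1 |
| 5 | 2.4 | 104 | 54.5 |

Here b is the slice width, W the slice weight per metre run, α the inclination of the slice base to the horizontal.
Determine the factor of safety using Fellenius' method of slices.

FS = 2.06

Ordinary method of slices: FS = Σ[c'·Δl_i + (W_i cosα_i)·tanφ'] / Σ W_i sinα_i, with Δl_i = b_i / cosα_i.
Slice 1: Δl = 3.0/cos(-7.0°) = 3.023 m; N'_1 = 120·cos(-7.0°) = 119.1; c'Δl = 22.06; W sinα = -14.6
Slice 2: Δl = 2.9/cos8.1° = 2.929 m; N'_2 = 309·cos8.1° = 305.9; c'Δl = 21.38; W sinα = 43.5
Slice 3: Δl = 3.2/cos24.4° = 3.514 m; N'_3 = 378·cos24.4° = 344.2; c'Δl = 25.65; W sinα = 156.2
Slice 4: Δl = 1.7/cos39.1° = 2.191 m; N'_4 = 149·cos39.1° = 115.6; c'Δl = 15.99; W sinα = 94.0
Slice 5: Δl = 2.4/cos54.5° = 4.133 m; N'_5 = 104·cos54.5° = 60.4; c'Δl = 30.17; W sinα = 84.7
Σc'Δl = 115.3 kN/m; ΣN' = 945.3 kN/m; ΣW sinα = 363.7 kN/m
Resisting = 115.3 + 945.3·tan33.9° = 115.3 + 635.2 = 750.5 kN/m
FS = 750.5 / 363.7 = 2.063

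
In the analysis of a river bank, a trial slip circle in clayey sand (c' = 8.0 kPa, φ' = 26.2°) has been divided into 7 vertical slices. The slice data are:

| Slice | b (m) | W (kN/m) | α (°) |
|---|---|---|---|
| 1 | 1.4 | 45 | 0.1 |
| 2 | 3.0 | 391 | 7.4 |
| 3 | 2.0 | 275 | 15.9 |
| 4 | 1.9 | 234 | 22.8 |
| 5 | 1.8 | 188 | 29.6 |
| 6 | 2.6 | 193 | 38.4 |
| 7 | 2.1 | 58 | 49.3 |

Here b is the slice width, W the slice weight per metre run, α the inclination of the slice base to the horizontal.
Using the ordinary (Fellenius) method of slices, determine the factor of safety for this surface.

FS = 1.61

Ordinary method of slices: FS = Σ[c'·Δl_i + (W_i cosα_i)·tanφ'] / Σ W_i sinα_i, with Δl_i = b_i / cosα_i.
Slice 1: Δl = 1.4/cos0.1° = 1.400 m; N'_1 = 45·cos0.1° = 45.0; c'Δl = 11.20; W sinα = 0.1
Slice 2: Δl = 3.0/cos7.4° = 3.025 m; N'_2 = 391·cos7.4° = 387.7; c'Δl = 24.20; W sinα = 50.4
Slice 3: Δl = 2.0/cos15.9° = 2.080 m; N'_3 = 275·cos15.9° = 264.5; c'Δl = 16.64; W sinα = 75.3
Slice 4: Δl = 1.9/cos22.8° = 2.061 m; N'_4 = 234·cos22.8° = 215.7; c'Δl = 16.49; W sinα = 90.7
Slice 5: Δl = 1.8/cos29.6° = 2.070 m; N'_5 = 188·cos29.6° = 163.5; c'Δl = 16.56; W sinα = 92.9
Slice 6: Δl = 2.6/cos38.4° = 3.318 m; N'_6 = 193·cos38.4° = 151.3; c'Δl = 26.54; W sinα = 119.9
Slice 7: Δl = 2.1/cos49.3° = 3.220 m; N'_7 = 58·cos49.3° = 37.8; c'Δl = 25.76; W sinα = 44.0
Σc'Δl = 137.4 kN/m; ΣN' = 1265.5 kN/m; ΣW sinα = 473.2 kN/m
Resisting = 137.4 + 1265.5·tan26.2° = 137.4 + 622.7 = 760.1 kN/m
FS = 760.1 / 473.2 = 1.606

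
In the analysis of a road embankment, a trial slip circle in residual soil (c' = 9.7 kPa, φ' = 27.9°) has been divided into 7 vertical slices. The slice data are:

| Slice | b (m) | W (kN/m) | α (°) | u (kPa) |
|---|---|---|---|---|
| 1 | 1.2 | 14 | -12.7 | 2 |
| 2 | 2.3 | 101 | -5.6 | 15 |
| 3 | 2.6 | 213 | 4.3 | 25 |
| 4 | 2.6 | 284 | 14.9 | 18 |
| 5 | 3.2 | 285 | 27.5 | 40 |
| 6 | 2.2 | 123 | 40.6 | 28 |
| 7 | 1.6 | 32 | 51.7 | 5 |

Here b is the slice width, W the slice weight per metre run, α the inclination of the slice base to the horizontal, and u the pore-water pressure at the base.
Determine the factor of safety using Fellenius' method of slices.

FS = 1.53

Ordinary method of slices: FS = Σ[c'·Δl_i + (W_i cosα_i − u_i·Δl_i)·tanφ'] / Σ W_i sinα_i, with Δl_i = b_i / cosα_i.
Slice 1: Δl = 1.2/cos(-12.7°) = 1.230 m; N'_1 = 14·cos(-12.7°) − 2·1.230 = 11.2; c'Δl = 11.93; W sinα = -3.1
Slice 2: Δl = 2.3/cos(-5.6°) = 2.311 m; N'_2 = 101·cos(-5.6°) − 15·2.311 = 65.9; c'Δl = 22.42; W sinα = -9.9
Slice 3: Δl = 2.6/cos4.3° = 2.607 m; N'_3 = 213·cos4.3° − 25·2.607 = 147.2; c'Δl = 25.29; W sinα = 16.0
Slice 4: Δl = 2.6/cos14.9° = 2.690 m; N'_4 = 284·cos14.9° − 18·2.690 = 226.0; c'Δl = 26.10; W sinα = 73.0
Slice 5: Δl = 3.2/cos27.5° = 3.608 m; N'_5 = 285·cos27.5° − 40·3.608 = 108.5; c'Δl = 34.99; W sinα = 131.6
Slice 6: Δl = 2.2/cos40.6° = 2.898 m; N'_6 = 123·cos40.6° − 28·2.898 = 12.3; c'Δl = 28.11; W sinα = 80.0
Slice 7: Δl = 1.6/cos51.7° = 2.582 m; N'_7 = 32·cos51.7° − 5·2.582 = 6.9; c'Δl = 25.04; W sinα = 25.1
Σc'Δl = 173.9 kN/m; ΣN' = 578.0 kN/m; ΣW sinα = 312.8 kN/m
Resisting = 173.9 + 578.0·tan27.9° = 173.9 + 306.0 = 479.9 kN/m
FS = 479.9 / 312.8 = 1.534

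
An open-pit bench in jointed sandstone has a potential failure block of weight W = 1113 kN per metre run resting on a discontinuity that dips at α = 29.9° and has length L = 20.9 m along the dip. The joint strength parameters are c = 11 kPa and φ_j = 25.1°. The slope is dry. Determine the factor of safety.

Resolving the block weight along and normal to the plane and applying the Mohr–Coulomb strength on the joint:
N' = W cosα = 1113·cos29.9° = 964.9 kN/m
Driving force T = W sinα = 1113·sin29.9° = 554.8 kN/m
Resisting force R = c·L + N'·tanφ_j = 11·20.9 + 964.9·tan25.1° = 229.9 + 452.0 = 681.9 kN/m
FS = R / T = 681.9 / 554.8 = 1.229

FS = 1.23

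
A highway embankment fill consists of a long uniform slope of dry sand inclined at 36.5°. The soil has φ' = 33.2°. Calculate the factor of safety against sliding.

For a dry cohesionless infinite slope the factor of safety is FS = tanφ' / tanβ.
FS = tan33.2° / tan36.5° = 0.6544 / 0.7400 = 0.884

FS = 0.88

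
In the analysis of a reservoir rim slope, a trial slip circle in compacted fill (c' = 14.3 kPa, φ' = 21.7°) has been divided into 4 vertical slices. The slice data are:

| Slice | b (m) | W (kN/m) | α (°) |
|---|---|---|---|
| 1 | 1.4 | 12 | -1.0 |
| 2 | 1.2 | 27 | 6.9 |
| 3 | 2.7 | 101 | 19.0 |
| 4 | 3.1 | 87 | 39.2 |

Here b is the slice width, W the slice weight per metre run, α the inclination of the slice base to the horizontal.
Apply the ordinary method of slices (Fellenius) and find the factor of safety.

Ordinary method of slices: FS = Σ[c'·Δl_i + (W_i cosα_i)·tanφ'] / Σ W_i sinα_i, with Δl_i = b_i / cosα_i.
Slice 1: Δl = 1.4/cos(-1.0°) = 1.400 m; N'_1 = 12·cos(-1.0°) = 12.0; c'Δl = 20.02; W sinα = -0.2
Slice 2: Δl = 1.2/cos6.9° = 1.209 m; N'_2 = 27·cos6.9° = 26.8; c'Δl = 17.29; W sinα = 3.2
Slice 3: Δl = 2.7/cos19.0° = 2.856 m; N'_3 = 101·cos19.0° = 95.5; c'Δl = 40.83; W sinα = 32.9
Slice 4: Δl = 3.1/cos39.2° = 4.000 m; N'_4 = 87·cos39.2° = 67.4; c'Δl = 57.20; W sinα = 55.0
Σc'Δl = 135.3 kN/m; ΣN' = 201.7 kN/m; ΣW sinα = 90.9 kN/m
Resisting = 135.3 + 201.7·tan21.7° = 135.3 + 80.3 = 215.6 kN/m
FS = 215.6 / 90.9 = 2.372

FS = 2.37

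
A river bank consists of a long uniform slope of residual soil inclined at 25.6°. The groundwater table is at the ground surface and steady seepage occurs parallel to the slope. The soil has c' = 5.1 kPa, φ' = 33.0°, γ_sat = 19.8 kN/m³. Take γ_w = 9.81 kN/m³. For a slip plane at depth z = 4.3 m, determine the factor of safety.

With seepage parallel to the slope and the water table at the surface, the effective normal stress on the slip plane uses the buoyant unit weight γ' = γ_sat − γ_w while the driving shear stress uses γ_sat:
FS = [c' + γ' z cos²β tanφ'] / [γ_sat z sinβ cosβ]
γ' = 19.8 − 9.81 = 9.99 kN/m³
Numerator = 5.1 + 9.99·4.3·cos²25.6°·tan33.0° = 5.1 + 9.99·4.3·0.8133·0.6494 = 27.788 kPa
Denominator = 19.8·4.3·sin25.6°·cos25.6° = 19.8·4.3·0.4321·0.9018 = 33.176 kPa
FS = 27.788 / 33.176 = 0.838

FS = 0.84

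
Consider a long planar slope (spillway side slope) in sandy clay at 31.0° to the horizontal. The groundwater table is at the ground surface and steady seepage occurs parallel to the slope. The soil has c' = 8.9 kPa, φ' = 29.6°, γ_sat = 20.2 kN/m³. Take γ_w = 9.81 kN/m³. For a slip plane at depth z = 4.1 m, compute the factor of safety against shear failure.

FS = 0.73

With seepage parallel to the slope and the water table at the surface, the effective normal stress on the slip plane uses the buoyant unit weight γ' = γ_sat − γ_w while the driving shear stress uses γ_sat:
FS = [c' + γ' z cos²β tanφ'] / [γ_sat z sinβ cosβ]
γ' = 20.2 − 9.81 = 10.39 kN/m³
Numerator = 8.9 + 10.39·4.1·cos²31.0°·tan29.6° = 8.9 + 10.39·4.1·0.7347·0.5681 = 26.680 kPa
Denominator = 20.2·4.1·sin31.0°·cos31.0° = 20.2·4.1·0.5150·0.8572 = 36.563 kPa
FS = 26.680 / 36.563 = 0.730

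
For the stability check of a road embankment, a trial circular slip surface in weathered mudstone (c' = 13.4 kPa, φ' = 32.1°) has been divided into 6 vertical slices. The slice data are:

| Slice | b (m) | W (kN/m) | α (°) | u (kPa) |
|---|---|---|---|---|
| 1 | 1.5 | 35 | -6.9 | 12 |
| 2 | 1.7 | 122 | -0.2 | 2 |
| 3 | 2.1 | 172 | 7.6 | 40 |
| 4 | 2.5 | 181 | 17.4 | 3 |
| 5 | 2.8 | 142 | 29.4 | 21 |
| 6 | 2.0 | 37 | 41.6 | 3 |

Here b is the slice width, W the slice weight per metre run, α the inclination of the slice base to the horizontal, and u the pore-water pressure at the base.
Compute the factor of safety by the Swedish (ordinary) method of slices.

FS = 2.85

Ordinary method of slices: FS = Σ[c'·Δl_i + (W_i cosα_i − u_i·Δl_i)·tanφ'] / Σ W_i sinα_i, with Δl_i = b_i / cosα_i.
Slice 1: Δl = 1.5/cos(-6.9°) = 1.511 m; N'_1 = 35·cos(-6.9°) − 12·1.511 = 16.6; c'Δl = 20.25; W sinα = -4.2
Slice 2: Δl = 1.7/cos(-0.2°) = 1.700 m; N'_2 = 122·cos(-0.2°) − 2·1.700 = 118.6; c'Δl = 22.78; W sinα = -0.4
Slice 3: Δl = 2.1/cos7.6° = 2.119 m; N'_3 = 172·cos7.6° − 40·2.119 = 85.7; c'Δl = 28.39; W sinα = 22.7
Slice 4: Δl = 2.5/cos17.4° = 2.620 m; N'_4 = 181·cos17.4° − 3·2.620 = 164.9; c'Δl = 35.11; W sinα = 54.1
Slice 5: Δl = 2.8/cos29.4° = 3.214 m; N'_5 = 142·cos29.4° − 21·3.214 = 56.2; c'Δl = 43.07; W sinα = 69.7
Slice 6: Δl = 2.0/cos41.6° = 2.675 m; N'_6 = 37·cos41.6° − 3·2.675 = 19.6; c'Δl = 35.84; W sinα = 24.6
Σc'Δl = 185.4 kN/m; ΣN' = 461.7 kN/m; ΣW sinα = 166.5 kN/m
Resisting = 185.4 + 461.7·tan32.1° = 185.4 + 289.6 = 475.0 kN/m
FS = 475.0 / 166.5 = 2.853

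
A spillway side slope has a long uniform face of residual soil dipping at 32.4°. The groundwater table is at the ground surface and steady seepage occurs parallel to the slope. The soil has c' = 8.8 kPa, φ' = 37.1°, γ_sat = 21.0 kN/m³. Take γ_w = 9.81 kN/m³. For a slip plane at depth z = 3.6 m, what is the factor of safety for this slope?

FS = 0.89

With seepage parallel to the slope and the water table at the surface, the effective normal stress on the slip plane uses the buoyant unit weight γ' = γ_sat − γ_w while the driving shear stress uses γ_sat:
FS = [c' + γ' z cos²β tanφ'] / [γ_sat z sinβ cosβ]
γ' = 21.0 − 9.81 = 11.19 kN/m³
Numerator = 8.8 + 11.19·3.6·cos²32.4°·tan37.1° = 8.8 + 11.19·3.6·0.7129·0.7563 = 30.519 kPa
Denominator = 21.0·3.6·sin32.4°·cos32.4° = 21.0·3.6·0.5358·0.8443 = 34.202 kPa
FS = 30.519 / 34.202 = 0.892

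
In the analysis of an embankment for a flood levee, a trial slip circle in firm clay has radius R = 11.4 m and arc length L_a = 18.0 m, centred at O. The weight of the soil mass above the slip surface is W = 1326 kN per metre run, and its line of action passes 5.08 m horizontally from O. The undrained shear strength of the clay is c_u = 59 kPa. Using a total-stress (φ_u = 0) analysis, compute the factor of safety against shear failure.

Taking moments about the centre O, the resisting moment is provided by the undrained shear strength acting along the arc:
M_R = c_u·L_a·R = 59·18.00·11.4 = 12106.8 kN·m/m
M_D = W·d = 1326·5.08 = 6736.1 kN·m/m
FS = M_R / M_D = 12106.8 / 6736.1 = 1.797

FS = 1.80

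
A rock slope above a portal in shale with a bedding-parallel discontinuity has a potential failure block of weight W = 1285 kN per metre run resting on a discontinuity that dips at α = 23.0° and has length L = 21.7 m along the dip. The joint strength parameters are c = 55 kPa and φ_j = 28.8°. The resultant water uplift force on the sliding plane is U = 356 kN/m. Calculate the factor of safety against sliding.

FS = 3.28

Resolving the block weight along and normal to the plane and applying the Mohr–Coulomb strength on the joint:
N' = W cosα − U = 1285·cos23.0° − 356 = 826.8 kN/m
Driving force T = W sinα = 1285·sin23.0° = 502.1 kN/m
Resisting force R = c·L + N'·tanφ_j = 55·21.7 + 826.8·tan28.8° = 1193.5 + 454.6 = 1648.1 kN/m
FS = R / T = 1648.1 / 502.1 = 3.282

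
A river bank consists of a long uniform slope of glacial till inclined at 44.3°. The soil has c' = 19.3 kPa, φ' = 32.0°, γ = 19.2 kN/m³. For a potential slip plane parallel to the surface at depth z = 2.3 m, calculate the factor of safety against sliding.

FS = 1.51

For an infinite slope with a slip plane parallel to the surface (no pore pressure): FS = [c' + γz cos²β tanφ'] / [γz sinβ cosβ].
γz = 19.2·2.3 = 44.16 kN/m²
Numerator = 19.3 + 44.16·cos²44.3°·tan32.0° = 19.3 + 44.16·0.5122·0.6249 = 33.434 kPa
Denominator = 44.16·sin44.3°·cos44.3° = 44.16·0.6984·0.7157 = 22.073 kPa
FS = 33.434 / 22.073 = 1.515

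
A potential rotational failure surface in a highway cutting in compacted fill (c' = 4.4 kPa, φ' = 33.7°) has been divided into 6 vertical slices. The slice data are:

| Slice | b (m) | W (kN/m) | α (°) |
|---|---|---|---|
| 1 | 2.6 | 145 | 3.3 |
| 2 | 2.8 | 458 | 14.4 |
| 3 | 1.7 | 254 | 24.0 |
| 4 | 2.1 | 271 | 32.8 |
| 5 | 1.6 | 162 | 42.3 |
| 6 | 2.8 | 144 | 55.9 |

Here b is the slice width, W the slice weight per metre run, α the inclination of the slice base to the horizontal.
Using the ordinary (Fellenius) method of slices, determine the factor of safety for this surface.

FS = 1.51

Ordinary method of slices: FS = Σ[c'·Δl_i + (W_i cosα_i)·tanφ'] / Σ W_i sinα_i, with Δl_i = b_i / cosα_i.
Slice 1: Δl = 2.6/cos3.3° = 2.604 m; N'_1 = 145·cos3.3° = 144.8; c'Δl = 11.46; W sinα = 8.3
Slice 2: Δl = 2.8/cos14.4° = 2.891 m; N'_2 = 458·cos14.4° = 443.6; c'Δl = 12.72; W sinα = 113.9
Slice 3: Δl = 1.7/cos24.0° = 1.861 m; N'_3 = 254·cos24.0° = 232.0; c'Δl = 8.19; W sinα = 103.3
Slice 4: Δl = 2.1/cos32.8° = 2.498 m; N'_4 = 271·cos32.8° = 227.8; c'Δl = 10.99; W sinα = 146.8
Slice 5: Δl = 1.6/cos42.3° = 2.163 m; N'_5 = 162·cos42.3° = 119.8; c'Δl = 9.52; W sinα = 109.0
Slice 6: Δl = 2.8/cos55.9° = 4.994 m; N'_6 = 144·cos55.9° = 80.7; c'Δl = 21.97; W sinα = 119.2
Σc'Δl = 74.9 kN/m; ΣN' = 1248.8 kN/m; ΣW sinα = 600.6 kN/m
Resisting = 74.9 + 1248.8·tan33.7° = 74.9 + 832.8 = 907.7 kN/m
FS = 907.7 / 600.6 = 1.511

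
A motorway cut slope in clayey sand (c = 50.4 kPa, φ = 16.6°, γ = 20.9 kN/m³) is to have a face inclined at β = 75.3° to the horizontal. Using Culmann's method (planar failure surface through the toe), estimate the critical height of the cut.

Culmann's analysis gives the critical failure plane at α_cr = (β + φ)/2 = (75.3 + 16.6)/2 = 46.0°, and the critical height
H_c = (4c/γ) · sinβ cosφ / [1 − cos(β − φ)]
    = (4·50.4/20.9) · sin75.3°·cos16.6° / [1 − cos(58.7°)]
    = 9.646 · 0.9673·0.9583 / [1 − 0.5195]
    = 9.646 · 0.9270 / 0.4805
    = 18.61 m

H_c = 18.61 m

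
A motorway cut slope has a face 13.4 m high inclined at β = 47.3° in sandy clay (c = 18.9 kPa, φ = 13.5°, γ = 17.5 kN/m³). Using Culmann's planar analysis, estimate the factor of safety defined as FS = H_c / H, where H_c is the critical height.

H_c = (4c/γ) · sinβ cosφ / [1 − cos(β − φ)]
    = (4·18.9/17.5) · sin47.3°·cos13.5° / [1 − cos33.8°]
    = 4.320 · 0.7146 / 0.1690 = 18.27 m
FS = H_c / H = 18.27 / 13.4 = 1.363

FS = 1.36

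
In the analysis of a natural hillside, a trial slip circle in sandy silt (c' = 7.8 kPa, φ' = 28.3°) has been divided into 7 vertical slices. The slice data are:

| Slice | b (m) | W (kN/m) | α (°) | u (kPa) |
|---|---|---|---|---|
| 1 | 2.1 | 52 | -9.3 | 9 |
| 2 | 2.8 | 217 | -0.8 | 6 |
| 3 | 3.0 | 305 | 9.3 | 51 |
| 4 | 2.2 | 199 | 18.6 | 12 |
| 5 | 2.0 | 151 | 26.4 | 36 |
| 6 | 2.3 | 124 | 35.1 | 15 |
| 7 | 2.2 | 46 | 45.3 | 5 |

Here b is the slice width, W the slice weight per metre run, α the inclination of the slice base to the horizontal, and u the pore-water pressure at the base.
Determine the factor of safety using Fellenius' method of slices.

Ordinary method of slices: FS = Σ[c'·Δl_i + (W_i cosα_i − u_i·Δl_i)·tanφ'] / Σ W_i sinα_i, with Δl_i = b_i / cosα_i.
Slice 1: Δl = 2.1/cos(-9.3°) = 2.128 m; N'_1 = 52·cos(-9.3°) − 9·2.128 = 32.2; c'Δl = 16.60; W sinα = -8.4
Slice 2: Δl = 2.8/cos(-0.8°) = 2.800 m; N'_2 = 217·cos(-0.8°) − 6·2.800 = 200.2; c'Δl = 21.84; W sinα = -3.0
Slice 3: Δl = 3.0/cos9.3° = 3.040 m; N'_3 = 305·cos9.3° − 51·3.040 = 146.0; c'Δl = 23.71; W sinα = 49.3
Slice 4: Δl = 2.2/cos18.6° = 2.321 m; N'_4 = 199·cos18.6° − 12·2.321 = 160.8; c'Δl = 18.11; W sinα = 63.5
Slice 5: Δl = 2.0/cos26.4° = 2.233 m; N'_5 = 151·cos26.4° − 36·2.233 = 54.9; c'Δl = 17.42; W sinα = 67.1
Slice 6: Δl = 2.3/cos35.1° = 2.811 m; N'_6 = 124·cos35.1° − 15·2.811 = 59.3; c'Δl = 21.93; W sinα = 71.3
Slice 7: Δl = 2.2/cos45.3° = 3.128 m; N'_7 = 46·cos45.3° − 5·3.128 = 16.7; c'Δl = 24.40; W sinα = 32.7
Σc'Δl = 144.0 kN/m; ΣN' = 669.9 kN/m; ΣW sinα = 272.5 kN/m
Resisting = 144.0 + 669.9·tan28.3° = 144.0 + 360.7 = 504.7 kN/m
FS = 504.7 / 272.5 = 1.852

FS = 1.85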